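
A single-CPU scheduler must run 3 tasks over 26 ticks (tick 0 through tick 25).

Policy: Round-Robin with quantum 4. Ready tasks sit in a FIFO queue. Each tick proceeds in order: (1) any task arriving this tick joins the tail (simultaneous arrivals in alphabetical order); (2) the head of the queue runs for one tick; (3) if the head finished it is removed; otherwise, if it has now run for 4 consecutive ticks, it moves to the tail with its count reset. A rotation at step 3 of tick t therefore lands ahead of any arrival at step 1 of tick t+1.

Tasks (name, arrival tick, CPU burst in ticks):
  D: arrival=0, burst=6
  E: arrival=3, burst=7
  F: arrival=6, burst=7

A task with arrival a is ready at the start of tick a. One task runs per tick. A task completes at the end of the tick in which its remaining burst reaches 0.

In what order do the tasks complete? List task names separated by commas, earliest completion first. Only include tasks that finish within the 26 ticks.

t=0: queue=[D] q_used=0 → run D
t=1: queue=[D] q_used=1 → run D
t=2: queue=[D] q_used=2 → run D
t=3: queue=[D,E] q_used=3 → run D
t=4: queue=[E,D] q_used=0 → run E
t=5: queue=[E,D] q_used=1 → run E
t=6: queue=[E,D,F] q_used=2 → run E
t=7: queue=[E,D,F] q_used=3 → run E
t=8: queue=[D,F,E] q_used=0 → run D
t=9: queue=[D,F,E] q_used=1 → run D
t=10: queue=[F,E] q_used=0 → run F
t=11: queue=[F,E] q_used=1 → run F
t=12: queue=[F,E] q_used=2 → run F
t=13: queue=[F,E] q_used=3 → run F
t=14: queue=[E,F] q_used=0 → run E
t=15: queue=[E,F] q_used=1 → run E
t=16: queue=[E,F] q_used=2 → run E
t=17: queue=[F] q_used=0 → run F
t=18: queue=[F] q_used=1 → run F
t=19: queue=[F] q_used=2 → run F
t=20: (idle)
t=21: (idle)
t=22: (idle)
t=23: (idle)
t=24: (idle)
t=25: (idle)

completion order = D, E, F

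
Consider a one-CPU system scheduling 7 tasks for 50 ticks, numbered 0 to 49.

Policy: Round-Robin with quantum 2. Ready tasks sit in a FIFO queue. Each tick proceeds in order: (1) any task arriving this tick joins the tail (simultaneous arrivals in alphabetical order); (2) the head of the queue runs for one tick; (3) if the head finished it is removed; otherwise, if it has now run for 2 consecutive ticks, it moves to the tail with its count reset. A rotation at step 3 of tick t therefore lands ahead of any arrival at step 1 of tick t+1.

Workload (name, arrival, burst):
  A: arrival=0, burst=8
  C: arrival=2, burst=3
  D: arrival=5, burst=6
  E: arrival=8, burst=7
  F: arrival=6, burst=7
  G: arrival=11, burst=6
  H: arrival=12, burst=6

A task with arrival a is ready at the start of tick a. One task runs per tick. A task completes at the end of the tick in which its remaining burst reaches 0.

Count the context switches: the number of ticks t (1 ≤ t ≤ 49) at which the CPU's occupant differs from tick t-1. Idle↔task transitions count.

t=0: queue=[A] q_used=0 → run A
t=1: queue=[A] q_used=1 → run A
t=2: queue=[A,C] q_used=0 → run A
t=3: queue=[A,C] q_used=1 → run A
t=4: queue=[C,A] q_used=0 → run C
t=5: queue=[C,A,D] q_used=1 → run C
t=6: queue=[A,D,C,F] q_used=0 → run A
t=7: queue=[A,D,C,F] q_used=1 → run A
t=8: queue=[D,C,F,A,E] q_used=0 → run D
t=9: queue=[D,C,F,A,E] q_used=1 → run D
t=10: queue=[C,F,A,E,D] q_used=0 → run C
t=11: queue=[F,A,E,D,G] q_used=0 → run F
t=12: queue=[F,A,E,D,G,H] q_used=1 → run F
t=13: queue=[A,E,D,G,H,F] q_used=0 → run A
t=14: queue=[A,E,D,G,H,F] q_used=1 → run A
t=15: queue=[E,D,G,H,F] q_used=0 → run E
t=16: queue=[E,D,G,H,F] q_used=1 → run E
t=17: queue=[D,G,H,F,E] q_used=0 → run D
t=18: queue=[D,G,H,F,E] q_used=1 → run D
t=19: queue=[G,H,F,E,D] q_used=0 → run G
t=20: queue=[G,H,F,E,D] q_used=1 → run G
t=21: queue=[H,F,E,D,G] q_used=0 → run H
t=22: queue=[H,F,E,D,G] q_used=1 → run H
t=23: queue=[F,E,D,G,H] q_used=0 → run F
t=24: queue=[F,E,D,G,H] q_used=1 → run F
t=25: queue=[E,D,G,H,F] q_used=0 → run E
t=26: queue=[E,D,G,H,F] q_used=1 → run E
t=27: queue=[D,G,H,F,E] q_used=0 → run D
t=28: queue=[D,G,H,F,E] q_used=1 → run D
t=29: queue=[G,H,F,E] q_used=0 → run G
t=30: queue=[G,H,F,E] q_used=1 → run G
t=31: queue=[H,F,E,G] q_used=0 → run H
t=32: queue=[H,F,E,G] q_used=1 → run H
t=33: queue=[F,E,G,H] q_used=0 → run F
t=34: queue=[F,E,G,H] q_used=1 → run F
t=35: queue=[E,G,H,F] q_used=0 → run E
t=36: queue=[E,G,H,F] q_used=1 → run E
t=37: queue=[G,H,F,E] q_used=0 → run G
t=38: queue=[G,H,F,E] q_used=1 → run G
t=39: queue=[H,F,E] q_used=0 → run H
t=40: queue=[H,F,E] q_used=1 → run H
t=41: queue=[F,E] q_used=0 → run F
t=42: queue=[E] q_used=0 → run E
t=43: (idle)
t=44: (idle)
t=45: (idle)
t=46: (idle)
t=47: (idle)
t=48: (idle)
t=49: (idle)

context switches = 22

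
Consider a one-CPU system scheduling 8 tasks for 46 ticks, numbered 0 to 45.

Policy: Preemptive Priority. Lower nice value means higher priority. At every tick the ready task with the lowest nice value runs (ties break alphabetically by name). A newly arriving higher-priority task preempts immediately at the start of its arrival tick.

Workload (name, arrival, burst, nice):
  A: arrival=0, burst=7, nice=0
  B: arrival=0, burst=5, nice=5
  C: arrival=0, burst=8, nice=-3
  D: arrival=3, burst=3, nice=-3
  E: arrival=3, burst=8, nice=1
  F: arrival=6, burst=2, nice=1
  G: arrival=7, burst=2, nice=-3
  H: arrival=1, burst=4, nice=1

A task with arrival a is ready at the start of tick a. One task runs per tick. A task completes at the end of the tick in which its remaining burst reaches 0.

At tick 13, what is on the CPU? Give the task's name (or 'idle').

t=0: ready={A,B,C} → run C
t=1: ready={A,B,C,H} → run C
t=2: ready={A,B,C,H} → run C
t=3: ready={A,B,C,D,E,H} → run C
t=4: ready={A,B,C,D,E,H} → run C
t=5: ready={A,B,C,D,E,H} → run C
t=6: ready={A,B,C,D,E,F,H} → run C
t=7: ready={A,B,C,D,E,F,G,H} → run C
t=8: ready={A,B,D,E,F,G,H} → run D
t=9: ready={A,B,D,E,F,G,H} → run D
t=10: ready={A,B,D,E,F,G,H} → run D
t=11: ready={A,B,E,F,G,H} → run G
t=12: ready={A,B,E,F,G,H} → run G
t=13: ready={A,B,E,F,H} → run A
t=14: ready={A,B,E,F,H} → run A
t=15: ready={A,B,E,F,H} → run A
t=16: ready={A,B,E,F,H} → run A
t=17: ready={A,B,E,F,H} → run A
t=18: ready={A,B,E,F,H} → run A
t=19: ready={A,B,E,F,H} → run A
t=20: ready={B,E,F,H} → run E
t=21: ready={B,E,F,H} → run E
t=22: ready={B,E,F,H} → run E
t=23: ready={B,E,F,H} → run E
t=24: ready={B,E,F,H} → run E
t=25: ready={B,E,F,H} → run E
t=26: ready={B,E,F,H} → run E
t=27: ready={B,E,F,H} → run E
t=28: ready={B,F,H} → run F
t=29: ready={B,F,H} → run F
t=30: ready={B,H} → run H
t=31: ready={B,H} → run H
t=32: ready={B,H} → run H
t=33: ready={B,H} → run H
t=34: ready={B} → run B
t=35: ready={B} → run B
t=36: ready={B} → run B
t=37: ready={B} → run B
t=38: ready={B} → run B
t=39: (idle)
t=40: (idle)
t=41: (idle)
t=42: (idle)
t=43: (idle)
t=44: (idle)
t=45: (idle)

running at tick 13 = A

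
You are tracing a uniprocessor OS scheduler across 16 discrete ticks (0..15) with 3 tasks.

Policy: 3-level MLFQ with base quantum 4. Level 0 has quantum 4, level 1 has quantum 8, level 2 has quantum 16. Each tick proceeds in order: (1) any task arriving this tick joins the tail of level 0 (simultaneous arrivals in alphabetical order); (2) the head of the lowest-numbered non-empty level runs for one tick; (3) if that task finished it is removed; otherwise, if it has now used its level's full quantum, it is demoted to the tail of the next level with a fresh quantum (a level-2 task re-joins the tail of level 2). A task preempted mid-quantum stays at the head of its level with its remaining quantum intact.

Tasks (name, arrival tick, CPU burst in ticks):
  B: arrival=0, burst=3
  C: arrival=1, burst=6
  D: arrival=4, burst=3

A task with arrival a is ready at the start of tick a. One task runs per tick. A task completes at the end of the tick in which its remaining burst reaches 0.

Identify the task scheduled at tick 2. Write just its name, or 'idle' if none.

t=0: L0/L1/L2 = B/-/- → run B
t=1: L0/L1/L2 = BC/-/- → run B
t=2: L0/L1/L2 = BC/-/- → run B
t=3: L0/L1/L2 = C/-/- → run C
t=4: L0/L1/L2 = CD/-/- → run C
t=5: L0/L1/L2 = CD/-/- → run C
t=6: L0/L1/L2 = CD/-/- → run C
t=7: L0/L1/L2 = D/C/- → run D
t=8: L0/L1/L2 = D/C/- → run D
t=9: L0/L1/L2 = D/C/- → run D
t=10: L0/L1/L2 = -/C/- → run C
t=11: L0/L1/L2 = -/C/- → run C
t=12: (idle)
t=13: (idle)
t=14: (idle)
t=15: (idle)

running at tick 2 = B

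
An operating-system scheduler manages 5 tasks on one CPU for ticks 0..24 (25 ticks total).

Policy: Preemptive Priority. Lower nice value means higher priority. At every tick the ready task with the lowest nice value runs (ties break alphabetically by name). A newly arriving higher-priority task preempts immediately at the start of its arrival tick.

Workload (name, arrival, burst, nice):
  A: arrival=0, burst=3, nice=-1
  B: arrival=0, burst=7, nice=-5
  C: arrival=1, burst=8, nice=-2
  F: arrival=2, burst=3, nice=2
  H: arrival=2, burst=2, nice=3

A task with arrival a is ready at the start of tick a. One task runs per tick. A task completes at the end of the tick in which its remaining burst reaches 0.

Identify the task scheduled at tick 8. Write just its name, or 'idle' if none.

running at tick 8 = C

t=0: ready={A,B} → run B
t=1: ready={A,B,C} → run B
t=2: ready={A,B,C,F,H} → run B
t=3: ready={A,B,C,F,H} → run B
t=4: ready={A,B,C,F,H} → run B
t=5: ready={A,B,C,F,H} → run B
t=6: ready={A,B,C,F,H} → run B
t=7: ready={A,C,F,H} → run C
t=8: ready={A,C,F,H} → run C
t=9: ready={A,C,F,H} → run C
t=10: ready={A,C,F,H} → run C
t=11: ready={A,C,F,H} → run C
t=12: ready={A,C,F,H} → run C
t=13: ready={A,C,F,H} → run C
t=14: ready={A,C,F,H} → run C
t=15: ready={A,F,H} → run A
t=16: ready={A,F,H} → run A
t=17: ready={A,F,H} → run A
t=18: ready={F,H} → run F
t=19: ready={F,H} → run F
t=20: ready={F,H} → run F
t=21: ready={H} → run H
t=22: ready={H} → run H
t=23: (idle)
t=24: (idle)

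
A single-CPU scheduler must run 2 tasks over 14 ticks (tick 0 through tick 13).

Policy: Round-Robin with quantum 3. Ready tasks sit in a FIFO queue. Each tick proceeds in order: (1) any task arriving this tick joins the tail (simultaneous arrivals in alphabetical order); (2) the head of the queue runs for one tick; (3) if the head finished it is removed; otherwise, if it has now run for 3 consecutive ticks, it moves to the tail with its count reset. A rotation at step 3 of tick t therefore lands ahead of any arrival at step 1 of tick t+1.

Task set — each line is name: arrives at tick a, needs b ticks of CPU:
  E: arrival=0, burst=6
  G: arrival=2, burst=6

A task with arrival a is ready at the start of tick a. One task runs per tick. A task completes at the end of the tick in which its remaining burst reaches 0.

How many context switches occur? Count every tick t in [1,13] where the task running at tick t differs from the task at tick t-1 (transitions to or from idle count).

context switches = 4

t=0: queue=[E] q_used=0 → run E
t=1: queue=[E] q_used=1 → run E
t=2: queue=[E,G] q_used=2 → run E
t=3: queue=[G,E] q_used=0 → run G
t=4: queue=[G,E] q_used=1 → run G
t=5: queue=[G,E] q_used=2 → run G
t=6: queue=[E,G] q_used=0 → run E
t=7: queue=[E,G] q_used=1 → run E
t=8: queue=[E,G] q_used=2 → run E
t=9: queue=[G] q_used=0 → run G
t=10: queue=[G] q_used=1 → run G
t=11: queue=[G] q_used=2 → run G
t=12: (idle)
t=13: (idle)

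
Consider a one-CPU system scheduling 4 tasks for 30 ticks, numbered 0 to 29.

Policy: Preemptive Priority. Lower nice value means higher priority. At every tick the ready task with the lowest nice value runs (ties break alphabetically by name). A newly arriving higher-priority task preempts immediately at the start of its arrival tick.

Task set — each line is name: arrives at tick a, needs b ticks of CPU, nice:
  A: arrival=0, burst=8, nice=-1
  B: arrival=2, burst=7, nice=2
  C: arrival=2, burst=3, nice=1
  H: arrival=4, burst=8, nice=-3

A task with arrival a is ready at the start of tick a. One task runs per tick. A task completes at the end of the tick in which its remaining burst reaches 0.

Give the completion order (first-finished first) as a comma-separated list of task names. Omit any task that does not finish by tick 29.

t=0: ready={A} → run A
t=1: ready={A} → run A
t=2: ready={A,B,C} → run A
t=3: ready={A,B,C} → run A
t=4: ready={A,B,C,H} → run H
t=5: ready={A,B,C,H} → run H
t=6: ready={A,B,C,H} → run H
t=7: ready={A,B,C,H} → run H
t=8: ready={A,B,C,H} → run H
t=9: ready={A,B,C,H} → run H
t=10: ready={A,B,C,H} → run H
t=11: ready={A,B,C,H} → run H
t=12: ready={A,B,C} → run A
t=13: ready={A,B,C} → run A
t=14: ready={A,B,C} → run A
t=15: ready={A,B,C} → run A
t=16: ready={B,C} → run C
t=17: ready={B,C} → run C
t=18: ready={B,C} → run C
t=19: ready={B} → run B
t=20: ready={B} → run B
t=21: ready={B} → run B
t=22: ready={B} → run B
t=23: ready={B} → run B
t=24: ready={B} → run B
t=25: ready={B} → run B
t=26: (idle)
t=27: (idle)
t=28: (idle)
t=29: (idle)

completion order = H, A, C, B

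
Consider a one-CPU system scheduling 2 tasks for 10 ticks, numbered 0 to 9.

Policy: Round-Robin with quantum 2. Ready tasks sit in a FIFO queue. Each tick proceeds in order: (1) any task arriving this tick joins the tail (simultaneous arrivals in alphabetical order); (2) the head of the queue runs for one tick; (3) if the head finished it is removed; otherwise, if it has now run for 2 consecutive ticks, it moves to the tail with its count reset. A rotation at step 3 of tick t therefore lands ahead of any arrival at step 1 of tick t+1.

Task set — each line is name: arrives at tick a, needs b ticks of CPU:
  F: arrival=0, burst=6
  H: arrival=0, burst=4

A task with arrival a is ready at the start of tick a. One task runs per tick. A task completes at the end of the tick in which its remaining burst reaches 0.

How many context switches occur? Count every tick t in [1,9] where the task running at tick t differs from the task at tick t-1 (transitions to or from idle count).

context switches = 4

t=0: queue=[F,H] q_used=0 → run F
t=1: queue=[F,H] q_used=1 → run F
t=2: queue=[H,F] q_used=0 → run H
t=3: queue=[H,F] q_used=1 → run H
t=4: queue=[F,H] q_used=0 → run F
t=5: queue=[F,H] q_used=1 → run F
t=6: queue=[H,F] q_used=0 → run H
t=7: queue=[H,F] q_used=1 → run H
t=8: queue=[F] q_used=0 → run F
t=9: queue=[F] q_used=1 → run F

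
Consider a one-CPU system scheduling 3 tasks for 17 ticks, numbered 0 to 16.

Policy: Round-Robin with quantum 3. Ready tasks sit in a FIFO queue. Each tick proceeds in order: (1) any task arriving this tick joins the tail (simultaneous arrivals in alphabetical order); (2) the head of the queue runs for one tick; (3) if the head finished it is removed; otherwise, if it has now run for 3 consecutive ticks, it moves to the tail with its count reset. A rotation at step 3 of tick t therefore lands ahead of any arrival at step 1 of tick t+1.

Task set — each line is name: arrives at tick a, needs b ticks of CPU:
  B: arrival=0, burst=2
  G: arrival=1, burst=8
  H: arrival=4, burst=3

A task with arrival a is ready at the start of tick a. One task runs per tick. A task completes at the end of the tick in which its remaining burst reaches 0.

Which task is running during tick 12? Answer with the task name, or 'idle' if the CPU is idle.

running at tick 12 = G

t=0: queue=[B] q_used=0 → run B
t=1: queue=[B,G] q_used=1 → run B
t=2: queue=[G] q_used=0 → run G
t=3: queue=[G] q_used=1 → run G
t=4: queue=[G,H] q_used=2 → run G
t=5: queue=[H,G] q_used=0 → run H
t=6: queue=[H,G] q_used=1 → run H
t=7: queue=[H,G] q_used=2 → run H
t=8: queue=[G] q_used=0 → run G
t=9: queue=[G] q_used=1 → run G
t=10: queue=[G] q_used=2 → run G
t=11: queue=[G] q_used=0 → run G
t=12: queue=[G] q_used=1 → run G
t=13: (idle)
t=14: (idle)
t=15: (idle)
t=16: (idle)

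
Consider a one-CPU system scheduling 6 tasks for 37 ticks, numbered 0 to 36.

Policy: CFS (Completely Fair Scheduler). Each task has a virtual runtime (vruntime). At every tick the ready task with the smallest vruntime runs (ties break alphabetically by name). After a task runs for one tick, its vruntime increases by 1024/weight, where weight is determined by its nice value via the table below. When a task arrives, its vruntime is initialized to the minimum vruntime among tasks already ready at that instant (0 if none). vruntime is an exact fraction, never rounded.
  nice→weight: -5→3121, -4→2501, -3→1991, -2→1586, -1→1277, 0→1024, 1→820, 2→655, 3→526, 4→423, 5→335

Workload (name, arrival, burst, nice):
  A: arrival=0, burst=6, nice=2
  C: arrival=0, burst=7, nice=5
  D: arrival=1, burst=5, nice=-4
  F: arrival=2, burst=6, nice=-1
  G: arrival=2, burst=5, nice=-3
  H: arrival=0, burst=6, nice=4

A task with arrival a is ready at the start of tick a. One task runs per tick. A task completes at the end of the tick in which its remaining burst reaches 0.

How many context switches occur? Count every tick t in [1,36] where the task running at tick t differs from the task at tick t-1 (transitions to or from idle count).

context switches = 31

t=0: vr[A=0 C=0 H=0] → run A
t=1: vr[A=1024/655 C=0 D=0 H=0] → run C
t=2: vr[A=1024/655 C=1024/335 D=0 F=0 G=0 H=0] → run D
t=3: vr[A=1024/655 C=1024/335 D=1024/2501 F=0 G=0 H=0] → run F
t=4: vr[A=1024/655 C=1024/335 D=1024/2501 F=1024/1277 G=0 H=0] → run G
t=5: vr[A=1024/655 C=1024/335 D=1024/2501 F=1024/1277 G=1024/1991 H=0] → run H
t=6: vr[A=1024/655 C=1024/335 D=1024/2501 F=1024/1277 G=1024/1991 H=1024/423] → run D
t=7: vr[A=1024/655 C=1024/335 D=2048/2501 F=1024/1277 G=1024/1991 H=1024/423] → run G
t=8: vr[A=1024/655 C=1024/335 D=2048/2501 F=1024/1277 G=2048/1991 H=1024/423] → run F
t=9: vr[A=1024/655 C=1024/335 D=2048/2501 F=2048/1277 G=2048/1991 H=1024/423] → run D
t=10: vr[A=1024/655 C=1024/335 D=3072/2501 F=2048/1277 G=2048/1991 H=1024/423] → run G
t=11: vr[A=1024/655 C=1024/335 D=3072/2501 F=2048/1277 G=3072/1991 H=1024/423] → run D
t=12: vr[A=1024/655 C=1024/335 D=4096/2501 F=2048/1277 G=3072/1991 H=1024/423] → run G
t=13: vr[A=1024/655 C=1024/335 D=4096/2501 F=2048/1277 G=4096/1991 H=1024/423] → run A
t=14: vr[A=2048/655 C=1024/335 D=4096/2501 F=2048/1277 G=4096/1991 H=1024/423] → run F
t=15: vr[A=2048/655 C=1024/335 D=4096/2501 F=3072/1277 G=4096/1991 H=1024/423] → run D
t=16: vr[A=2048/655 C=1024/335 F=3072/1277 G=4096/1991 H=1024/423] → run G
t=17: vr[A=2048/655 C=1024/335 F=3072/1277 H=1024/423] → run F
t=18: vr[A=2048/655 C=1024/335 F=4096/1277 H=1024/423] → run H
t=19: vr[A=2048/655 C=1024/335 F=4096/1277 H=2048/423] → run C
t=20: vr[A=2048/655 C=2048/335 F=4096/1277 H=2048/423] → run A
t=21: vr[A=3072/655 C=2048/335 F=4096/1277 H=2048/423] → run F
t=22: vr[A=3072/655 C=2048/335 F=5120/1277 H=2048/423] → run F
t=23: vr[A=3072/655 C=2048/335 H=2048/423] → run A
t=24: vr[A=4096/655 C=2048/335 H=2048/423] → run H
t=25: vr[A=4096/655 C=2048/335 H=1024/141] → run C
t=26: vr[A=4096/655 C=3072/335 H=1024/141] → run A
t=27: vr[A=1024/131 C=3072/335 H=1024/141] → run H
t=28: vr[A=1024/131 C=3072/335 H=4096/423] → run A
t=29: vr[C=3072/335 H=4096/423] → run C
t=30: vr[C=4096/335 H=4096/423] → run H
t=31: vr[C=4096/335 H=5120/423] → run H
t=32: vr[C=4096/335] → run C
t=33: vr[C=1024/67] → run C
t=34: vr[C=6144/335] → run C
t=35: (idle)
t=36: (idle)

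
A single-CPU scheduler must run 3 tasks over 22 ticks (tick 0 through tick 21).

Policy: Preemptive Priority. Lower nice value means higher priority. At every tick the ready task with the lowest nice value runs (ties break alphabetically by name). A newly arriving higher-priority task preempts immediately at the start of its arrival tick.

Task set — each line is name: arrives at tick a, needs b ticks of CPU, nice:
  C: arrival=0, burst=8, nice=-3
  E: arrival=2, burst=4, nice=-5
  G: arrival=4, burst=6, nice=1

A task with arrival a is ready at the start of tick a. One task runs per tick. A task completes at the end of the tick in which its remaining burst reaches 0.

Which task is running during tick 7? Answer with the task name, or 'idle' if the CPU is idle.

running at tick 7 = C

t=0: ready={C} → run C
t=1: ready={C} → run C
t=2: ready={C,E} → run E
t=3: ready={C,E} → run E
t=4: ready={C,E,G} → run E
t=5: ready={C,E,G} → run E
t=6: ready={C,G} → run C
t=7: ready={C,G} → run C
t=8: ready={C,G} → run C
t=9: ready={C,G} → run C
t=10: ready={C,G} → run C
t=11: ready={C,G} → run C
t=12: ready={G} → run G
t=13: ready={G} → run G
t=14: ready={G} → run G
t=15: ready={G} → run G
t=16: ready={G} → run G
t=17: ready={G} → run G
t=18: (idle)
t=19: (idle)
t=20: (idle)
t=21: (idle)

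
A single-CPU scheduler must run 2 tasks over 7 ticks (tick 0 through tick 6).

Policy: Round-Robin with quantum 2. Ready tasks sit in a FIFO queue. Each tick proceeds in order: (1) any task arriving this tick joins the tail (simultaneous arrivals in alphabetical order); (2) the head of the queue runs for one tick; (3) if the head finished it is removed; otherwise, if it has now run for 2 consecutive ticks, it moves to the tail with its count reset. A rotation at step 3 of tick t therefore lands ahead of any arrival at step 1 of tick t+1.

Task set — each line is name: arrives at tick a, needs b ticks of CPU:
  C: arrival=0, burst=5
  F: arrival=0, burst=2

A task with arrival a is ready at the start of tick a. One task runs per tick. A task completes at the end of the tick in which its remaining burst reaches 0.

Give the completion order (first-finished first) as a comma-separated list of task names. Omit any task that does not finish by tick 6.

t=0: queue=[C,F] q_used=0 → run C
t=1: queue=[C,F] q_used=1 → run C
t=2: queue=[F,C] q_used=0 → run F
t=3: queue=[F,C] q_used=1 → run F
t=4: queue=[C] q_used=0 → run C
t=5: queue=[C] q_used=1 → run C
t=6: queue=[C] q_used=0 → run C

completion order = F, C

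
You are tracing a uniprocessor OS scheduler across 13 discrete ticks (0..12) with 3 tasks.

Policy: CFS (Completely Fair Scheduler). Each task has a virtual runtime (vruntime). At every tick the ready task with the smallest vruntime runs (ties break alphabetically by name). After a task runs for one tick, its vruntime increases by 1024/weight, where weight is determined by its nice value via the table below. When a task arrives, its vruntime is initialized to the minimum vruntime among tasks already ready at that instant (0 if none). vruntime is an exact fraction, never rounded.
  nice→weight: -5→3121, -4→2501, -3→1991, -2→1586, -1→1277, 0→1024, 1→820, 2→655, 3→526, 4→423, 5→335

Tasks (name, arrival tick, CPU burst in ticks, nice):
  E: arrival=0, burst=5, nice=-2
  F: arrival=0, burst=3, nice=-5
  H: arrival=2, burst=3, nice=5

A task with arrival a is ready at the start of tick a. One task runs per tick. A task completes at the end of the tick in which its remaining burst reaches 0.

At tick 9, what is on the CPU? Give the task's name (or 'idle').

running at tick 9 = H

t=0: vr[E=0 F=0] → run E
t=1: vr[E=512/793 F=0] → run F
t=2: vr[E=512/793 F=1024/3121 H=1024/3121] → run F
t=3: vr[E=512/793 F=2048/3121 H=1024/3121] → run H
t=4: vr[E=512/793 F=2048/3121 H=3538944/1045535] → run E
t=5: vr[E=1024/793 F=2048/3121 H=3538944/1045535] → run F
t=6: vr[E=1024/793 H=3538944/1045535] → run E
t=7: vr[E=1536/793 H=3538944/1045535] → run E
t=8: vr[E=2048/793 H=3538944/1045535] → run E
t=9: vr[H=3538944/1045535] → run H
t=10: vr[H=6734848/1045535] → run H
t=11: (idle)
t=12: (idle)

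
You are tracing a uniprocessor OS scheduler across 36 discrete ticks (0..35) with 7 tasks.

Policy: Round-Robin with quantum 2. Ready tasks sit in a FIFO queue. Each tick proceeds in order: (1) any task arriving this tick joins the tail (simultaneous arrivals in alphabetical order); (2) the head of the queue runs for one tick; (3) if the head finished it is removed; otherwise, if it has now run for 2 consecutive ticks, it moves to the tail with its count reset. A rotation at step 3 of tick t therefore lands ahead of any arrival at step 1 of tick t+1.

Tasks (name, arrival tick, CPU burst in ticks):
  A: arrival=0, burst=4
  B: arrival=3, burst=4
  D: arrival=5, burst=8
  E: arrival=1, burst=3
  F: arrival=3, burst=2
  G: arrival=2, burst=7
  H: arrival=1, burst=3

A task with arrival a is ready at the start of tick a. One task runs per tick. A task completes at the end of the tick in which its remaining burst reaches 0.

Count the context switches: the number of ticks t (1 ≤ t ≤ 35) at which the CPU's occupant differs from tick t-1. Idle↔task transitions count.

context switches = 17

t=0: queue=[A] q_used=0 → run A
t=1: queue=[A,E,H] q_used=1 → run A
t=2: queue=[E,H,A,G] q_used=0 → run E
t=3: queue=[E,H,A,G,B,F] q_used=1 → run E
t=4: queue=[H,A,G,B,F,E] q_used=0 → run H
t=5: queue=[H,A,G,B,F,E,D] q_used=1 → run H
t=6: queue=[A,G,B,F,E,D,H] q_used=0 → run A
t=7: queue=[A,G,B,F,E,D,H] q_used=1 → run A
t=8: queue=[G,B,F,E,D,H] q_used=0 → run G
t=9: queue=[G,B,F,E,D,H] q_used=1 → run G
t=10: queue=[B,F,E,D,H,G] q_used=0 → run B
t=11: queue=[B,F,E,D,H,G] q_used=1 → run B
t=12: queue=[F,E,D,H,G,B] q_used=0 → run F
t=13: queue=[F,E,D,H,G,B] q_used=1 → run F
t=14: queue=[E,D,H,G,B] q_used=0 → run E
t=15: queue=[D,H,G,B] q_used=0 → run D
t=16: queue=[D,H,G,B] q_used=1 → run D
t=17: queue=[H,G,B,D] q_used=0 → run H
t=18: queue=[G,B,D] q_used=0 → run G
t=19: queue=[G,B,D] q_used=1 → run G
t=20: queue=[B,D,G] q_used=0 → run B
t=21: queue=[B,D,G] q_used=1 → run B
t=22: queue=[D,G] q_used=0 → run D
t=23: queue=[D,G] q_used=1 → run D
t=24: queue=[G,D] q_used=0 → run G
t=25: queue=[G,D] q_used=1 → run G
t=26: queue=[D,G] q_used=0 → run D
t=27: queue=[D,G] q_used=1 → run D
t=28: queue=[G,D] q_used=0 → run G
t=29: queue=[D] q_used=0 → run D
t=30: queue=[D] q_used=1 → run D
t=31: (idle)
t=32: (idle)
t=33: (idle)
t=34: (idle)
t=35: (idle)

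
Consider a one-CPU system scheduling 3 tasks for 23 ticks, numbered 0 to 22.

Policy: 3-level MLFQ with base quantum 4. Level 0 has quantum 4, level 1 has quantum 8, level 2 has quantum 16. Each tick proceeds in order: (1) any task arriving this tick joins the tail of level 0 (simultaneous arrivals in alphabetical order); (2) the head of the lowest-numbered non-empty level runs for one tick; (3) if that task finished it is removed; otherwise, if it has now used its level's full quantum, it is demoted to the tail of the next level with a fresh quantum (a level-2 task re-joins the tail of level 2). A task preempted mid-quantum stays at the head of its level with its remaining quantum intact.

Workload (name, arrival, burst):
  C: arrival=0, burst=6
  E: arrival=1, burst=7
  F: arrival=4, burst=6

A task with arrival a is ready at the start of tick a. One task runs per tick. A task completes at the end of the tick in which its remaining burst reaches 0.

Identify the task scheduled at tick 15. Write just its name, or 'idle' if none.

t=0: L0/L1/L2 = C/-/- → run C
t=1: L0/L1/L2 = CE/-/- → run C
t=2: L0/L1/L2 = CE/-/- → run C
t=3: L0/L1/L2 = CE/-/- → run C
t=4: L0/L1/L2 = EF/C/- → run E
t=5: L0/L1/L2 = EF/C/- → run E
t=6: L0/L1/L2 = EF/C/- → run E
t=7: L0/L1/L2 = EF/C/- → run E
t=8: L0/L1/L2 = F/CE/- → run F
t=9: L0/L1/L2 = F/CE/- → run F
t=10: L0/L1/L2 = F/CE/- → run F
t=11: L0/L1/L2 = F/CE/- → run F
t=12: L0/L1/L2 = -/CEF/- → run C
t=13: L0/L1/L2 = -/CEF/- → run C
t=14: L0/L1/L2 = -/EF/- → run E
t=15: L0/L1/L2 = -/EF/- → run E
t=16: L0/L1/L2 = -/EF/- → run E
t=17: L0/L1/L2 = -/F/- → run F
t=18: L0/L1/L2 = -/F/- → run F
t=19: (idle)
t=20: (idle)
t=21: (idle)
t=22: (idle)

running at tick 15 = E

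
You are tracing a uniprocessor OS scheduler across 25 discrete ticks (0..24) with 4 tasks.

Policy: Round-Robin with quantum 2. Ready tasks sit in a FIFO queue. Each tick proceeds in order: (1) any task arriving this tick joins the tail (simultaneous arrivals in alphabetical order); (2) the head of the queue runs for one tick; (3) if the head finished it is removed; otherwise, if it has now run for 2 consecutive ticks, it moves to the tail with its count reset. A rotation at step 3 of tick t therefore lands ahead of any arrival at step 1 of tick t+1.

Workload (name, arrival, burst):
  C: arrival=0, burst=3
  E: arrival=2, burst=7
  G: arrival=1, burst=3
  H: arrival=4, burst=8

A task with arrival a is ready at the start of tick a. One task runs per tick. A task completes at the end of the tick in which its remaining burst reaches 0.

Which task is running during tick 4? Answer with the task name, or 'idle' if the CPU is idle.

running at tick 4 = C

t=0: queue=[C] q_used=0 → run C
t=1: queue=[C,G] q_used=1 → run C
t=2: queue=[G,C,E] q_used=0 → run G
t=3: queue=[G,C,E] q_used=1 → run G
t=4: queue=[C,E,G,H] q_used=0 → run C
t=5: queue=[E,G,H] q_used=0 → run E
t=6: queue=[E,G,H] q_used=1 → run E
t=7: queue=[G,H,E] q_used=0 → run G
t=8: queue=[H,E] q_used=0 → run H
t=9: queue=[H,E] q_used=1 → run H
t=10: queue=[E,H] q_used=0 → run E
t=11: queue=[E,H] q_used=1 → run E
t=12: queue=[H,E] q_used=0 → run H
t=13: queue=[H,E] q_used=1 → run H
t=14: queue=[E,H] q_used=0 → run E
t=15: queue=[E,H] q_used=1 → run E
t=16: queue=[H,E] q_used=0 → run H
t=17: queue=[H,E] q_used=1 → run H
t=18: queue=[E,H] q_used=0 → run E
t=19: queue=[H] q_used=0 → run H
t=20: queue=[H] q_used=1 → run H
t=21: (idle)
t=22: (idle)
t=23: (idle)
t=24: (idle)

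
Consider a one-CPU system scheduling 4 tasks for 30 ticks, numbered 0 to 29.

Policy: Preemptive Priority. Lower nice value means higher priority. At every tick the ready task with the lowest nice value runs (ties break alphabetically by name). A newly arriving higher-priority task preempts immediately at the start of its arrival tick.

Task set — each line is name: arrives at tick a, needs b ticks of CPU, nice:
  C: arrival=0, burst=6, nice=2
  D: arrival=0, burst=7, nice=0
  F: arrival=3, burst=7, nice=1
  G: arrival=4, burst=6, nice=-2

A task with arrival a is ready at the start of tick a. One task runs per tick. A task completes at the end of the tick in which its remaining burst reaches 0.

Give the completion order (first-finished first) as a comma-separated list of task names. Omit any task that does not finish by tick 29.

completion order = G, D, F, C

t=0: ready={C,D} → run D
t=1: ready={C,D} → run D
t=2: ready={C,D} → run D
t=3: ready={C,D,F} → run D
t=4: ready={C,D,F,G} → run G
t=5: ready={C,D,F,G} → run G
t=6: ready={C,D,F,G} → run G
t=7: ready={C,D,F,G} → run G
t=8: ready={C,D,F,G} → run G
t=9: ready={C,D,F,G} → run G
t=10: ready={C,D,F} → run D
t=11: ready={C,D,F} → run D
t=12: ready={C,D,F} → run D
t=13: ready={C,F} → run F
t=14: ready={C,F} → run F
t=15: ready={C,F} → run F
t=16: ready={C,F} → run F
t=17: ready={C,F} → run F
t=18: ready={C,F} → run F
t=19: ready={C,F} → run F
t=20: ready={C} → run C
t=21: ready={C} → run C
t=22: ready={C} → run C
t=23: ready={C} → run C
t=24: ready={C} → run C
t=25: ready={C} → run C
t=26: (idle)
t=27: (idle)
t=28: (idle)
t=29: (idle)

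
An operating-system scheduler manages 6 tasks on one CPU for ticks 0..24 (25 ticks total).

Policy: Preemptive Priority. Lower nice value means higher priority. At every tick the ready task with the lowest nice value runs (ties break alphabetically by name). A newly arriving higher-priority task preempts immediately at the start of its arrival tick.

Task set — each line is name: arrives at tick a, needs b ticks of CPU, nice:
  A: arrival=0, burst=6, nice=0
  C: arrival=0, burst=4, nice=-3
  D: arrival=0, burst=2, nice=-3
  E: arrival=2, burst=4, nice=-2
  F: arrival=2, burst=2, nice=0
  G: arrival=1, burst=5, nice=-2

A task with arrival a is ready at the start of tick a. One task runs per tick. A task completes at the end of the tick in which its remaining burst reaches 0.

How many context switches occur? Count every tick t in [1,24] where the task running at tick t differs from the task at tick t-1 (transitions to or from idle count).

t=0: ready={A,C,D} → run C
t=1: ready={A,C,D,G} → run C
t=2: ready={A,C,D,E,F,G} → run C
t=3: ready={A,C,D,E,F,G} → run C
t=4: ready={A,D,E,F,G} → run D
t=5: ready={A,D,E,F,G} → run D
t=6: ready={A,E,F,G} → run E
t=7: ready={A,E,F,G} → run E
t=8: ready={A,E,F,G} → run E
t=9: ready={A,E,F,G} → run E
t=10: ready={A,F,G} → run G
t=11: ready={A,F,G} → run G
t=12: ready={A,F,G} → run G
t=13: ready={A,F,G} → run G
t=14: ready={A,F,G} → run G
t=15: ready={A,F} → run A
t=16: ready={A,F} → run A
t=17: ready={A,F} → run A
t=18: ready={A,F} → run A
t=19: ready={A,F} → run A
t=20: ready={A,F} → run A
t=21: ready={F} → run F
t=22: ready={F} → run F
t=23: (idle)
t=24: (idle)

context switches = 6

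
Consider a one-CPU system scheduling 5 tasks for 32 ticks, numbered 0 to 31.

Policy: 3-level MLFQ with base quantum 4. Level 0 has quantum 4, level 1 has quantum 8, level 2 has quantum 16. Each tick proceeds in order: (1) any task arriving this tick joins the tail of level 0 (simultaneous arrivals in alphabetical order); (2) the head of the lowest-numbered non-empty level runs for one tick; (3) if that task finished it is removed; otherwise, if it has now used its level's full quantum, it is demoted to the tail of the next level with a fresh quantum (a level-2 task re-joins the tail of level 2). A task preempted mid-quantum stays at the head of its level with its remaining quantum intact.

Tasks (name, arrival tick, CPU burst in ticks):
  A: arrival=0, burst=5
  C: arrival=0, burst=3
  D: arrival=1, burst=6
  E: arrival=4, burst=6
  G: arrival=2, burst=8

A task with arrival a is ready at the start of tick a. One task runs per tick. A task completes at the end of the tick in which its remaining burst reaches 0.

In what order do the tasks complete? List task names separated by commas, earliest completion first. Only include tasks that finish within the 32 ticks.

completion order = C, A, D, G, E

t=0: L0/L1/L2 = AC/-/- → run A
t=1: L0/L1/L2 = ACD/-/- → run A
t=2: L0/L1/L2 = ACDG/-/- → run A
t=3: L0/L1/L2 = ACDG/-/- → run A
t=4: L0/L1/L2 = CDGE/A/- → run C
t=5: L0/L1/L2 = CDGE/A/- → run C
t=6: L0/L1/L2 = CDGE/A/- → run C
t=7: L0/L1/L2 = DGE/A/- → run D
t=8: L0/L1/L2 = DGE/A/- → run D
t=9: L0/L1/L2 = DGE/A/- → run D
t=10: L0/L1/L2 = DGE/A/- → run D
t=11: L0/L1/L2 = GE/AD/- → run G
t=12: L0/L1/L2 = GE/AD/- → run G
t=13: L0/L1/L2 = GE/AD/- → run G
t=14: L0/L1/L2 = GE/AD/- → run G
t=15: L0/L1/L2 = E/ADG/- → run E
t=16: L0/L1/L2 = E/ADG/- → run E
t=17: L0/L1/L2 = E/ADG/- → run E
t=18: L0/L1/L2 = E/ADG/- → run E
t=19: L0/L1/L2 = -/ADGE/- → run A
t=20: L0/L1/L2 = -/DGE/- → run D
t=21: L0/L1/L2 = -/DGE/- → run D
t=22: L0/L1/L2 = -/GE/- → run G
t=23: L0/L1/L2 = -/GE/- → run G
t=24: L0/L1/L2 = -/GE/- → run G
t=25: L0/L1/L2 = -/GE/- → run G
t=26: L0/L1/L2 = -/E/- → run E
t=27: L0/L1/L2 = -/E/- → run E
t=28: (idle)
t=29: (idle)
t=30: (idle)
t=31: (idle)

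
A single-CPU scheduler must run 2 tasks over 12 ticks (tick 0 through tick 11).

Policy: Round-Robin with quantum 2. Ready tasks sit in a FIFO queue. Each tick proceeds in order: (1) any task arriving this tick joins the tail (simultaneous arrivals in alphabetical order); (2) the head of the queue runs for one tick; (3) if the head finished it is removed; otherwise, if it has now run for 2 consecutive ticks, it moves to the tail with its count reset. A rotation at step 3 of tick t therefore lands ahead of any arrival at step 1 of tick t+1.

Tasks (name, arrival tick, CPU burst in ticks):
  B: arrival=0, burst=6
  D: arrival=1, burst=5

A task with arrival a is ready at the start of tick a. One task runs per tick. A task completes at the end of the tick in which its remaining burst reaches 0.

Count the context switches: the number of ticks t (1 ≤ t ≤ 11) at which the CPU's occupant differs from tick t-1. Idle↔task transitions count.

t=0: queue=[B] q_used=0 → run B
t=1: queue=[B,D] q_used=1 → run B
t=2: queue=[D,B] q_used=0 → run D
t=3: queue=[D,B] q_used=1 → run D
t=4: queue=[B,D] q_used=0 → run B
t=5: queue=[B,D] q_used=1 → run B
t=6: queue=[D,B] q_used=0 → run D
t=7: queue=[D,B] q_used=1 → run D
t=8: queue=[B,D] q_used=0 → run B
t=9: queue=[B,D] q_used=1 → run B
t=10: queue=[D] q_used=0 → run D
t=11: (idle)

context switches = 6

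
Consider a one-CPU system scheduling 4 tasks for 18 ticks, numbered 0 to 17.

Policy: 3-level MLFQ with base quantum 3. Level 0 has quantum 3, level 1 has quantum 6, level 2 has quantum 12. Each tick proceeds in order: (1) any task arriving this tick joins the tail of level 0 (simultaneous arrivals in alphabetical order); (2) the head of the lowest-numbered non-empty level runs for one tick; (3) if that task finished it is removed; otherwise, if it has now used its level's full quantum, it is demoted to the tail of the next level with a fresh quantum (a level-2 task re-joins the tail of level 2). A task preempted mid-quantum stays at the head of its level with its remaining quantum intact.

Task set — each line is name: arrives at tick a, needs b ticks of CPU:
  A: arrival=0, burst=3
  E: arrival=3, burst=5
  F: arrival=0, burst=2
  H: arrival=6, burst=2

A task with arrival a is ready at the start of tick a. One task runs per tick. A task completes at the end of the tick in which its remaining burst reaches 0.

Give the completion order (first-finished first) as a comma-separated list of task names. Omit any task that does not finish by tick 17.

completion order = A, F, H, E

t=0: L0/L1/L2 = AF/-/- → run A
t=1: L0/L1/L2 = AF/-/- → run A
t=2: L0/L1/L2 = AF/-/- → run A
t=3: L0/L1/L2 = FE/-/- → run F
t=4: L0/L1/L2 = FE/-/- → run F
t=5: L0/L1/L2 = E/-/- → run E
t=6: L0/L1/L2 = EH/-/- → run E
t=7: L0/L1/L2 = EH/-/- → run E
t=8: L0/L1/L2 = H/E/- → run H
t=9: L0/L1/L2 = H/E/- → run H
t=10: L0/L1/L2 = -/E/- → run E
t=11: L0/L1/L2 = -/E/- → run E
t=12: (idle)
t=13: (idle)
t=14: (idle)
t=15: (idle)
t=16: (idle)
t=17: (idle)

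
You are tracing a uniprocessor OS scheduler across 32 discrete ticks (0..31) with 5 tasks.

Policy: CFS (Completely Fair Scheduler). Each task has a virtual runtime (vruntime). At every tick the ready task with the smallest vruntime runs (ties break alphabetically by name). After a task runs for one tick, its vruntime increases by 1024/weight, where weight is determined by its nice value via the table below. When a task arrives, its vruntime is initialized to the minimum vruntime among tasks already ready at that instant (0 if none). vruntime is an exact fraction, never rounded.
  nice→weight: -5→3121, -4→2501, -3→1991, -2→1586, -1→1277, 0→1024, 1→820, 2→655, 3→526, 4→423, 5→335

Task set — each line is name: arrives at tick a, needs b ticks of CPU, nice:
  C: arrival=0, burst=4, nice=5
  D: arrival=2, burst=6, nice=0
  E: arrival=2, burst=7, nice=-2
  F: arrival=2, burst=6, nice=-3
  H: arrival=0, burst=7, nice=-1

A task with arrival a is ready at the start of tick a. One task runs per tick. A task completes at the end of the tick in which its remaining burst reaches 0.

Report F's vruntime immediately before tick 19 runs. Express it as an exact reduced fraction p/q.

vruntime(F, start of tick 19) = 8577024/2542507

t=0: vr[C=0 H=0] → run C
t=1: vr[C=1024/335 H=0] → run H
t=2: vr[C=1024/335 D=1024/1277 E=1024/1277 F=1024/1277 H=1024/1277] → run D
t=3: vr[C=1024/335 D=2301/1277 E=1024/1277 F=1024/1277 H=1024/1277] → run E
t=4: vr[C=1024/335 D=2301/1277 E=1465856/1012661 F=1024/1277 H=1024/1277] → run F
t=5: vr[C=1024/335 D=2301/1277 E=1465856/1012661 F=3346432/2542507 H=1024/1277] → run H
t=6: vr[C=1024/335 D=2301/1277 E=1465856/1012661 F=3346432/2542507 H=2048/1277] → run F
t=7: vr[C=1024/335 D=2301/1277 E=1465856/1012661 F=4654080/2542507 H=2048/1277] → run E
t=8: vr[C=1024/335 D=2301/1277 E=2119680/1012661 F=4654080/2542507 H=2048/1277] → run H
t=9: vr[C=1024/335 D=2301/1277 E=2119680/1012661 F=4654080/2542507 H=3072/1277] → run D
t=10: vr[C=1024/335 D=3578/1277 E=2119680/1012661 F=4654080/2542507 H=3072/1277] → run F
t=11: vr[C=1024/335 D=3578/1277 E=2119680/1012661 F=5961728/2542507 H=3072/1277] → run E
t=12: vr[C=1024/335 D=3578/1277 E=2773504/1012661 F=5961728/2542507 H=3072/1277] → run F
t=13: vr[C=1024/335 D=3578/1277 E=2773504/1012661 F=7269376/2542507 H=3072/1277] → run H
t=14: vr[C=1024/335 D=3578/1277 E=2773504/1012661 F=7269376/2542507 H=4096/1277] → run E
t=15: vr[C=1024/335 D=3578/1277 E=3427328/1012661 F=7269376/2542507 H=4096/1277] → run D
t=16: vr[C=1024/335 D=4855/1277 E=3427328/1012661 F=7269376/2542507 H=4096/1277] → run F
t=17: vr[C=1024/335 D=4855/1277 E=3427328/1012661 F=8577024/2542507 H=4096/1277] → run C
t=18: vr[C=2048/335 D=4855/1277 E=3427328/1012661 F=8577024/2542507 H=4096/1277] → run H
t=19: vr[C=2048/335 D=4855/1277 E=3427328/1012661 F=8577024/2542507 H=5120/1277] → run F
t=20: vr[C=2048/335 D=4855/1277 E=3427328/1012661 H=5120/1277] → run E
t=21: vr[C=2048/335 D=4855/1277 E=4081152/1012661 H=5120/1277] → run D
t=22: vr[C=2048/335 D=6132/1277 E=4081152/1012661 H=5120/1277] → run H
t=23: vr[C=2048/335 D=6132/1277 E=4081152/1012661 H=6144/1277] → run E
t=24: vr[C=2048/335 D=6132/1277 E=4734976/1012661 H=6144/1277] → run E
t=25: vr[C=2048/335 D=6132/1277 H=6144/1277] → run D
t=26: vr[C=2048/335 D=7409/1277 H=6144/1277] → run H
t=27: vr[C=2048/335 D=7409/1277] → run D
t=28: vr[C=2048/335] → run C
t=29: vr[C=3072/335] → run C
t=30: (idle)
t=31: (idle)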